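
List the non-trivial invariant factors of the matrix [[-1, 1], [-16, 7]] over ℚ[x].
(x - 3)^2

The Jordan structure of A has elementary divisors (x - 3)^2. Arranging the block sizes at each eigenvalue in decreasing order and taking row products gives the invariant factors.

Invariant factors (smallest first, each dividing the next): (x - 3)^2.

Check: the last factor (x - 3)^2 is the minimal polynomial, and the product (x - 3)^2 is the characteristic polynomial.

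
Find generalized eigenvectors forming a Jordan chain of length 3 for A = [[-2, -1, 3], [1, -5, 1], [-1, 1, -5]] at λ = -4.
v_1 = [[3, 2, -1]]^T, v_2 = [[1, 0, 0]]^T, v_3 = [[2, 1, -1]]^T

We seek v_1 ∈ ker((A + 4I)^3) \ ker((A + 4I)^2), then set v_{i+1} = (A + 4I) v_i.

One such chain is v_1 = [[3, 2, -1]]^T, v_2 = [[1, 0, 0]]^T, v_3 = [[2, 1, -1]]^T. Check: (A + 4I) v_3 = [[0, 0, 0]]^T = 0.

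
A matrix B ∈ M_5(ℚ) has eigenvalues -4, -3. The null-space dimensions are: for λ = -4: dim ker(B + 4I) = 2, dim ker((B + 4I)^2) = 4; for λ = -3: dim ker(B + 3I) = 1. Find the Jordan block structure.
λ = -4: successive nullity increments [2, 2] count blocks of size ≥ k; block sizes are [2, 2].
λ = -3: successive nullity increments [1] count blocks of size ≥ k; block sizes are [1].

Jordan blocks: (-4, 2), (-4, 2), (-3, 1)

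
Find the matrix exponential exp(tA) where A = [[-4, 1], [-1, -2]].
e^{tA} = [[(1 - t)*e^{-3*t}, t*e^{-3*t}], [-t*e^{-3*t}, (t + 1)*e^{-3*t}]]

A has Jordan form J = [[-3, 1], [0, -3]] with A = PJP^{-1}, so e^{tA} = P e^{tJ} P^{-1}.

For a Jordan block J_k(λ), e^{tJ_k(λ)} = e^{λt} · (I + tN + t^2 N^2/2! + ... + t^{k-1} N^{k-1}/(k-1)!) where N is the nilpotent superdiagonal part.

Assembling the blocks and conjugating back gives the entries of e^{tA} as shown above.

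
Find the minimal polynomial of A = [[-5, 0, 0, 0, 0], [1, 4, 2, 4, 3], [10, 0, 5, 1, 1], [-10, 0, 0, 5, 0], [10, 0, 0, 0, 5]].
m_A(x) = (x - 5)^2(x - 4)(x + 5)

The characteristic polynomial factors as (x - 5)^3(x - 4)(x + 5). The minimal polynomial is ∏(x - λ)^{k_λ} where k_λ is the size of the largest Jordan block at λ.

For λ = -5: rank(A + 5I) = 4, and the largest Jordan block has size 1 (the smallest k with rank((A + 5I)^k) = rank((A + 5I)^(k+1))).
For λ = 4: rank(A - 4I) = 4, and the largest Jordan block has size 1 (the smallest k with rank((A - 4I)^k) = rank((A - 4I)^(k+1))).
For λ = 5: rank(A - 5I) = 3, and the largest Jordan block has size 2 (the smallest k with rank((A - 5I)^k) = rank((A - 5I)^(k+1))).

So m_A(x) = (x - 5)^2(x - 4)(x + 5).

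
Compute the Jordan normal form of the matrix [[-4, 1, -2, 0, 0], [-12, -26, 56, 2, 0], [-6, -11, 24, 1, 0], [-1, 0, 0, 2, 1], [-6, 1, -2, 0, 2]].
The characteristic polynomial is det(xI - A) = (x - 2)^3(x + 4)^2, so the eigenvalues are -4 (algebraic multiplicity 2), 2 (algebraic multiplicity 3).

For λ = -4: rank(A + 4I) = 4, rank((A + 4I)^2) = 3. The eigenspace has dimension 5 - 4 = 1, so there is 1 Jordan block; the rank sequence gives block sizes [2].

For λ = 2: rank(A - 2I) = 4, rank((A - 2I)^2) = 3, rank((A - 2I)^3) = 2. The eigenspace has dimension 5 - 4 = 1, so there is 1 Jordan block; the rank sequence gives block sizes [3].

Assembling the blocks gives the Jordan form J above.

J = [[-4, 1, 0, 0, 0], [0, -4, 0, 0, 0], [0, 0, 2, 1, 0], [0, 0, 0, 2, 1], [0, 0, 0, 0, 2]]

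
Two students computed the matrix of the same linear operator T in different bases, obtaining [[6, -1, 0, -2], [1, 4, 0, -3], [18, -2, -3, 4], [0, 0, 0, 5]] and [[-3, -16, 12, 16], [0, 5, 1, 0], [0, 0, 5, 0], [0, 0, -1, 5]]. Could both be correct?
No.

Both have characteristic polynomial (x - 5)^3(x + 3), but the minimal polynomial of A is (x - 5)^3(x + 3) while the minimal polynomial of B is (x - 5)^2(x + 3). The minimal polynomial is a similarity invariant, so A and B are not similar.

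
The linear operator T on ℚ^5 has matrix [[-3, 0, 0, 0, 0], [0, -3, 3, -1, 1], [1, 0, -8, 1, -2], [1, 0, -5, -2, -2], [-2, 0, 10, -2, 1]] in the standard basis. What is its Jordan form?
J = [[-3, 1, 0, 0, 0], [0, -3, 0, 0, 0], [0, 0, -3, 1, 0], [0, 0, 0, -3, 0], [0, 0, 0, 0, -3]]

The characteristic polynomial is det(xI - A) = (x + 3)^5, so the eigenvalues are -3 (algebraic multiplicity 5).

For λ = -3: rank(A + 3I) = 2, rank((A + 3I)^2) = 0. The eigenspace has dimension 5 - 2 = 3, so there are 3 Jordan blocks; the rank sequence gives block sizes [2, 2, 1].

Assembling the blocks gives the Jordan form J above.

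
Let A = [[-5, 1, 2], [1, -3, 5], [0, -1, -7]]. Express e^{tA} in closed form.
A has Jordan form J = [[-5, 1, 0], [0, -5, 1], [0, 0, -5]] with A = PJP^{-1}, so e^{tA} = P e^{tJ} P^{-1}.

For a Jordan block J_k(λ), e^{tJ_k(λ)} = e^{λt} · (I + tN + t^2 N^2/2! + ... + t^{k-1} N^{k-1}/(k-1)!) where N is the nilpotent superdiagonal part.

Assembling the blocks and conjugating back gives the entries of e^{tA} as shown above.

e^{tA} = [[(t^2 + 2)*e^{-5*t}/2, t*e^{-5*t}, t*(t + 4)*e^{-5*t}/2], [t*(t + 1)*e^{-5*t}, (2*t + 1)*e^{-5*t}, t*(t + 5)*e^{-5*t}], [-t^2*e^{-5*t}/2, -t*e^{-5*t}, (-t^2 - 4*t + 2)*e^{-5*t}/2]]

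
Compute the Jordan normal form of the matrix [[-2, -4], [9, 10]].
J = [[4, 1], [0, 4]]

The characteristic polynomial is det(xI - A) = (x - 4)^2, so the eigenvalues are 4 (algebraic multiplicity 2).

For λ = 4: rank(A - 4I) = 1, rank((A - 4I)^2) = 0. The eigenspace has dimension 2 - 1 = 1, so there is 1 Jordan block; the rank sequence gives block sizes [2].

Assembling the blocks gives the Jordan form J above.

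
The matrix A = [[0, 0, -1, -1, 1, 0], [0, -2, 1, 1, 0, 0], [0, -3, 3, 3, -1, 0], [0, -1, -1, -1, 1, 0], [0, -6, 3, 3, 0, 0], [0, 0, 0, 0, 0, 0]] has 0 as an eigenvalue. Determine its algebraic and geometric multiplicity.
algebraic multiplicity 6, geometric multiplicity 3

The characteristic polynomial is x^6, so the factor x appears with exponent 6: the algebraic multiplicity is 6.

rank(A) = 3, so the eigenspace has dimension 6 - 3 = 3: the geometric multiplicity is 3.

Since 3 < 6, A is not diagonalizable.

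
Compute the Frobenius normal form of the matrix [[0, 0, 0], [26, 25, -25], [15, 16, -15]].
R = [[0, 0, 0], [1, 0, -25], [0, 1, 10]]

The invariant factors of A (the non-unit diagonal entries of the Smith normal form of xI - A over ℚ[x]) are x(x - 5)^2, each dividing the next. The characteristic polynomial is their product, x(x - 5)^2.

The rational canonical form is the block-diagonal matrix of companion matrices C(f_i):
R = [[0, 0, 0], [1, 0, -25], [0, 1, 10]].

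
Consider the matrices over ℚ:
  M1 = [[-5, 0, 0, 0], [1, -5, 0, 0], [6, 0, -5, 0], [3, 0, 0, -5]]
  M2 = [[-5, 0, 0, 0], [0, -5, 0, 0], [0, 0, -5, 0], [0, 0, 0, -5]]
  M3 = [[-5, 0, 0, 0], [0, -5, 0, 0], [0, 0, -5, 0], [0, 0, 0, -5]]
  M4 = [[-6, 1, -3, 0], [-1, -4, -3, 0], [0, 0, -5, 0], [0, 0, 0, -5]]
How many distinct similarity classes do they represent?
Characteristic polynomials: χ_{M1} = (x + 5)^4, χ_{M2} = (x + 5)^4, χ_{M3} = (x + 5)^4, χ_{M4} = (x + 5)^4.

{M1, M4}: invariant factors x + 5, x + 5, (x + 5)^2.

{M2, M3}: invariant factors x + 5, x + 5, x + 5, x + 5.

Matrices are similar if and only if their invariant-factor lists agree; the partition into similarity classes is {M1, M4}, {M2, M3}.

2 classes: {M1, M4}, {M2, M3}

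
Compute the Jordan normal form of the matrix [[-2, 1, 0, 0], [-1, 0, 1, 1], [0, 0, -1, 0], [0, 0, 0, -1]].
J = [[-1, 1, 0, 0], [0, -1, 1, 0], [0, 0, -1, 0], [0, 0, 0, -1]]

The characteristic polynomial is det(xI - A) = (x + 1)^4, so the eigenvalues are -1 (algebraic multiplicity 4).

For λ = -1: rank(A + I) = 2, rank((A + I)^2) = 1, rank((A + I)^3) = 0. The eigenspace has dimension 4 - 2 = 2, so there are 2 Jordan blocks; the rank sequence gives block sizes [3, 1].

Assembling the blocks gives the Jordan form J above.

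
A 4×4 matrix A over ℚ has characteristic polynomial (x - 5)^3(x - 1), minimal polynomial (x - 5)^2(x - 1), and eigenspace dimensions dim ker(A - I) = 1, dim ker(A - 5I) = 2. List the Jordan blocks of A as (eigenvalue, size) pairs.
λ = 1: algebraic multiplicity 1 (exponent in χ_A), largest block size 1 (exponent in m_A), 1 block (geometric multiplicity). This forces block sizes [1].
λ = 5: algebraic multiplicity 3 (exponent in χ_A), largest block size 2 (exponent in m_A), 2 blocks (geometric multiplicity). These force block sizes [2, 1].

Jordan blocks: (1, 1), (5, 2), (5, 1)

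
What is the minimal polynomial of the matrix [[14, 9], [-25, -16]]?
m_A(x) = (x + 1)^2

The characteristic polynomial factors as (x + 1)^2. The minimal polynomial is ∏(x - λ)^{k_λ} where k_λ is the size of the largest Jordan block at λ.

For λ = -1: rank(A + I) = 1, and the largest Jordan block has size 2 (the smallest k with rank((A + I)^k) = rank((A + I)^(k+1))).

So m_A(x) = (x + 1)^2.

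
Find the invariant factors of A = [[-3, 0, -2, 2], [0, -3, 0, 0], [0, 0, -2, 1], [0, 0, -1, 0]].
x + 3, (x + 1)^2(x + 3)

The Jordan structure of A has elementary divisors (x + 3), (x + 3), (x + 1)^2. Arranging the block sizes at each eigenvalue in decreasing order and taking row products gives the invariant factors.

Invariant factors (smallest first, each dividing the next): x + 3, (x + 1)^2(x + 3).

Check: the last factor (x + 1)^2(x + 3) is the minimal polynomial, and the product (x + 1)^2(x + 3)^2 is the characteristic polynomial.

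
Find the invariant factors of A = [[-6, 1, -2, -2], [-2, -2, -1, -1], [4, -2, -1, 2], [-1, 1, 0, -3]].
x + 3, (x + 3)^3

The Jordan structure of A has elementary divisors (x + 3)^3, (x + 3). Arranging the block sizes at each eigenvalue in decreasing order and taking row products gives the invariant factors.

Invariant factors (smallest first, each dividing the next): x + 3, (x + 3)^3.

Check: the last factor (x + 3)^3 is the minimal polynomial, and the product (x + 3)^4 is the characteristic polynomial.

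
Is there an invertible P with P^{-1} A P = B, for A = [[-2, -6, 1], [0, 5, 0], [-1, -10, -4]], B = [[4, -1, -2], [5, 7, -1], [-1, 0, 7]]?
trace(A) = -1 but trace(B) = 18. The trace is a similarity invariant, so A and B are not similar.

No.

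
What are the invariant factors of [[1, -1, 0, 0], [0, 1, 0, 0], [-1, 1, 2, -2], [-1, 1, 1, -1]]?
x - 1, x(x - 1)^2

The Jordan structure of A has elementary divisors x, (x - 1)^2, (x - 1). Arranging the block sizes at each eigenvalue in decreasing order and taking row products gives the invariant factors.

Invariant factors (smallest first, each dividing the next): x - 1, x(x - 1)^2.

Check: the last factor x(x - 1)^2 is the minimal polynomial, and the product x(x - 1)^3 is the characteristic polynomial.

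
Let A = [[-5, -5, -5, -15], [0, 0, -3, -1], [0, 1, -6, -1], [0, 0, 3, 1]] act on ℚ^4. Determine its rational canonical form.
R = [[-5, 0, 0, 0], [0, 0, 0, 0], [0, 1, 0, 0], [0, 0, 1, -5]]

The invariant factors of A (the non-unit diagonal entries of the Smith normal form of xI - A over ℚ[x]) are x + 5, x^2(x + 5), each dividing the next. The characteristic polynomial is their product, x^2(x + 5)^2.

The rational canonical form is the block-diagonal matrix of companion matrices C(f_i):
R = [[-5, 0, 0, 0], [0, 0, 0, 0], [0, 1, 0, 0], [0, 0, 1, -5]].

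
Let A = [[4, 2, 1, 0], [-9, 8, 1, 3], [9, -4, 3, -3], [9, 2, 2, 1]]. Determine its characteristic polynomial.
xI - A = [[x - 4, -2, -1, 0], [9, x - 8, -1, -3], [-9, 4, x - 3, 3], [-9, -2, -2, x - 1]].

Expanding det(xI - A) along the first row:
det(xI - A) = + (x - 4)·det([[x - 8, -1, -3], [4, x - 3, 3], [-2, -2, x - 1]]) - (-2)·det([[9, -1, -3], [-9, x - 3, 3], [-9, -2, x - 1]]) + (-1)·det([[9, x - 8, -3], [-9, 4, 3], [-9, -2, x - 1]]) - (0)·det([[9, x - 8, -1], [-9, 4, x - 3], [-9, -2, -2]]).

Evaluating gives χ_A(x) = x^4 - 16x^3 + 96x^2 - 256x + 256 = (x - 4)^4.

χ_A(x) = (x - 4)^4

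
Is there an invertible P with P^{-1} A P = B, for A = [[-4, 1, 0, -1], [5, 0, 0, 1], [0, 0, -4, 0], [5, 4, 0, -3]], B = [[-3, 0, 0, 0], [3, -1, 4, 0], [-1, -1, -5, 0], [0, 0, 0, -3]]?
No.

trace(A) = -11 but trace(B) = -12. The trace is a similarity invariant, so A and B are not similar.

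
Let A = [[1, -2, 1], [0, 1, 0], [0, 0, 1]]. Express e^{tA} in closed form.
e^{tA} = [[e^{t}, -2*t*e^{t}, t*e^{t}], [0, e^{t}, 0], [0, 0, e^{t}]]

A has Jordan form J = [[1, 1, 0], [0, 1, 0], [0, 0, 1]] with A = PJP^{-1}, so e^{tA} = P e^{tJ} P^{-1}.

For a Jordan block J_k(λ), e^{tJ_k(λ)} = e^{λt} · (I + tN + t^2 N^2/2! + ... + t^{k-1} N^{k-1}/(k-1)!) where N is the nilpotent superdiagonal part.

Assembling the blocks and conjugating back gives the entries of e^{tA} as shown above.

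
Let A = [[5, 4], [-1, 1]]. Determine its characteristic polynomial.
χ_A(x) = (x - 3)^2

xI - A = [[x - 5, -4], [1, x - 1]].

Expanding det(xI - A) along the first row:
det(xI - A) = + (x - 5)·det([[x - 1]]) - (-4)·det([[1]]).

Evaluating gives χ_A(x) = x^2 - 6x + 9 = (x - 3)^2.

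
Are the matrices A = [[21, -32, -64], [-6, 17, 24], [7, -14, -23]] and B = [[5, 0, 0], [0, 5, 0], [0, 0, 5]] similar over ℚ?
No.

Both have characteristic polynomial (x - 5)^3, but the minimal polynomial of A is (x - 5)^2 while the minimal polynomial of B is x - 5. The minimal polynomial is a similarity invariant, so A and B are not similar.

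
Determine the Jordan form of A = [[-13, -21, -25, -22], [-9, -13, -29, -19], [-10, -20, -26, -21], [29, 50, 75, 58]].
The characteristic polynomial is det(xI - A) = (x - 6)^2(x + 3)^2, so the eigenvalues are -3 (algebraic multiplicity 2), 6 (algebraic multiplicity 2).

For λ = -3: rank(A + 3I) = 3, rank((A + 3I)^2) = 2. The eigenspace has dimension 4 - 3 = 1, so there is 1 Jordan block; the rank sequence gives block sizes [2].

For λ = 6: rank(A - 6I) = 3, rank((A - 6I)^2) = 2. The eigenspace has dimension 4 - 3 = 1, so there is 1 Jordan block; the rank sequence gives block sizes [2].

Assembling the blocks gives the Jordan form J above.

J = [[-3, 1, 0, 0], [0, -3, 0, 0], [0, 0, 6, 1], [0, 0, 0, 6]]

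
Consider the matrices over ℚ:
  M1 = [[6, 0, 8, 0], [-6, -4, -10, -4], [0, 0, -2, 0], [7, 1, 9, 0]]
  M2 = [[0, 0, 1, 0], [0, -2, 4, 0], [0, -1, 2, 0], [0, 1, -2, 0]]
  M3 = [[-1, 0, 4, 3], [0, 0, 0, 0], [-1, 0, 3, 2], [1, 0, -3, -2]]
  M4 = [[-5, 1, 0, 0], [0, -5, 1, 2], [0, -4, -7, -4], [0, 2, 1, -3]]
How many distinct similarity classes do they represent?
3 classes: {M1}, {M2, M3}, {M4}

Characteristic polynomials: χ_{M1} = (x - 6)(x + 2)^3, χ_{M2} = x^4, χ_{M3} = x^4, χ_{M4} = (x + 5)^4.

{M1}: invariant factors x + 2, (x - 6)(x + 2)^2.

{M2, M3}: invariant factors x, x^3.

{M4}: invariant factors x + 5, (x + 5)^3.

Matrices are similar if and only if their invariant-factor lists agree; the partition into similarity classes is {M1}, {M2, M3}, {M4}.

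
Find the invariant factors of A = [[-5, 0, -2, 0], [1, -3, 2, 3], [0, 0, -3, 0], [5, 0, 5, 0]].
The Jordan structure of A has elementary divisors (x + 5), (x + 3)^2, x. Arranging the block sizes at each eigenvalue in decreasing order and taking row products gives the invariant factors.

Invariant factors (smallest first, each dividing the next): x(x + 3)^2(x + 5).

Check: the last factor x(x + 3)^2(x + 5) is the minimal polynomial, and the product x(x + 3)^2(x + 5) is the characteristic polynomial.

x(x + 3)^2(x + 5)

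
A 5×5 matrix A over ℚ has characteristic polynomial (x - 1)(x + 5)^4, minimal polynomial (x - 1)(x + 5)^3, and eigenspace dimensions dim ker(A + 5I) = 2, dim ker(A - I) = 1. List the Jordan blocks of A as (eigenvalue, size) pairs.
λ = -5: algebraic multiplicity 4 (exponent in χ_A), largest block size 3 (exponent in m_A), 2 blocks (geometric multiplicity). These force block sizes [3, 1].
λ = 1: algebraic multiplicity 1 (exponent in χ_A), largest block size 1 (exponent in m_A), 1 block (geometric multiplicity). This forces block sizes [1].

Jordan blocks: (-5, 3), (-5, 1), (1, 1)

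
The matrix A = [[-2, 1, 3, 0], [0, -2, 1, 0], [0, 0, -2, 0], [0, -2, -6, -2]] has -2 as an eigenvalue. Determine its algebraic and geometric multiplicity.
algebraic multiplicity 4, geometric multiplicity 2

The characteristic polynomial is (x + 2)^4, so the factor x + 2 appears with exponent 4: the algebraic multiplicity is 4.

rank(A + 2I) = 2, so the eigenspace has dimension 4 - 2 = 2: the geometric multiplicity is 2.

Since 2 < 4, A is not diagonalizable.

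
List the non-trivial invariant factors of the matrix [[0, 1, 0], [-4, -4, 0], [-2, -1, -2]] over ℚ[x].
The Jordan structure of A has elementary divisors (x + 2)^2, (x + 2). Arranging the block sizes at each eigenvalue in decreasing order and taking row products gives the invariant factors.

Invariant factors (smallest first, each dividing the next): x + 2, (x + 2)^2.

Check: the last factor (x + 2)^2 is the minimal polynomial, and the product (x + 2)^3 is the characteristic polynomial.

x + 2, (x + 2)^2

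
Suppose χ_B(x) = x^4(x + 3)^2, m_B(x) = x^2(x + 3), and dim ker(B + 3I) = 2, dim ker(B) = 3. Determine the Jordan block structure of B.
λ = -3: algebraic multiplicity 2 (exponent in χ_B), largest block size 1 (exponent in m_B), 2 blocks (geometric multiplicity). These force block sizes [1, 1].
λ = 0: algebraic multiplicity 4 (exponent in χ_B), largest block size 2 (exponent in m_B), 3 blocks (geometric multiplicity). These force block sizes [2, 1, 1].

Jordan blocks: (-3, 1), (-3, 1), (0, 2), (0, 1), (0, 1)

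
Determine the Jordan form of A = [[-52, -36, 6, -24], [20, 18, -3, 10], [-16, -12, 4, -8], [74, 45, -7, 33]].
J = [[-4, 0, 0, 0], [0, 2, 1, 0], [0, 0, 2, 0], [0, 0, 0, 3]]

The characteristic polynomial is det(xI - A) = (x - 3)(x - 2)^2(x + 4), so the eigenvalues are -4 (algebraic multiplicity 1), 2 (algebraic multiplicity 2), 3 (algebraic multiplicity 1).

For λ = -4: algebraic multiplicity 1 gives one 1×1 block.

For λ = 2: rank(A - 2I) = 3, rank((A - 2I)^2) = 2. The eigenspace has dimension 4 - 3 = 1, so there is 1 Jordan block; the rank sequence gives block sizes [2].

For λ = 3: algebraic multiplicity 1 gives one 1×1 block.

Assembling the blocks gives the Jordan form J above.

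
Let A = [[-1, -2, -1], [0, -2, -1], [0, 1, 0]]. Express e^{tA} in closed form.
A has Jordan form J = [[-1, 1, 0], [0, -1, 1], [0, 0, -1]] with A = PJP^{-1}, so e^{tA} = P e^{tJ} P^{-1}.

For a Jordan block J_k(λ), e^{tJ_k(λ)} = e^{λt} · (I + tN + t^2 N^2/2! + ... + t^{k-1} N^{k-1}/(k-1)!) where N is the nilpotent superdiagonal part.

Assembling the blocks and conjugating back gives the entries of e^{tA} as shown above.

e^{tA} = [[e^{-t}, t*(t - 4)*e^{-t}/2, t*(t - 2)*e^{-t}/2], [0, (1 - t)*e^{-t}, -t*e^{-t}], [0, t*e^{-t}, (t + 1)*e^{-t}]]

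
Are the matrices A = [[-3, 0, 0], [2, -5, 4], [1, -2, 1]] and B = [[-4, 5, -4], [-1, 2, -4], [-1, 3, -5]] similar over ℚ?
Yes.

Two matrices over a field are similar if and only if they have the same invariant factors.

Both A and B have characteristic polynomial (x + 1)(x + 3)^2 and minimal polynomial (x + 1)(x + 3)^2. Computing further, both have invariant factors (x + 1)(x + 3)^2. Hence A and B are similar.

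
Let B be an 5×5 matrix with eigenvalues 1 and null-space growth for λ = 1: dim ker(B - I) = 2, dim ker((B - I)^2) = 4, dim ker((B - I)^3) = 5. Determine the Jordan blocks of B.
Jordan blocks: (1, 3), (1, 2)

λ = 1: successive nullity increments [2, 2, 1] count blocks of size ≥ k; block sizes are [3, 2].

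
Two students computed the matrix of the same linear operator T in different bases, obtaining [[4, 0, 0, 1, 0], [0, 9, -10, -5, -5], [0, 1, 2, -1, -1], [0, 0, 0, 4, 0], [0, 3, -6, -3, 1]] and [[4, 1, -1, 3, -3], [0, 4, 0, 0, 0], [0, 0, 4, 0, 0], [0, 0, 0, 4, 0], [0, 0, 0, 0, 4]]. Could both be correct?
Both have characteristic polynomial (x - 4)^5 and minimal polynomial (x - 4)^2. But rank(A - 4I) = 2 for A while rank(B - 4I) = 1 for B, so the number of Jordan blocks at λ = 4 differs. A and B are not similar.

No.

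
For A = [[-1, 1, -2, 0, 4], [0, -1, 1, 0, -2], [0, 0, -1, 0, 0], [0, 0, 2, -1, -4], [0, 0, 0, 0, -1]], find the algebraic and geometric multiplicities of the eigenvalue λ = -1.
algebraic multiplicity 5, geometric multiplicity 3

The characteristic polynomial is (x + 1)^5, so the factor x + 1 appears with exponent 5: the algebraic multiplicity is 5.

rank(A + I) = 2, so the eigenspace has dimension 5 - 2 = 3: the geometric multiplicity is 3.

Since 3 < 5, A is not diagonalizable.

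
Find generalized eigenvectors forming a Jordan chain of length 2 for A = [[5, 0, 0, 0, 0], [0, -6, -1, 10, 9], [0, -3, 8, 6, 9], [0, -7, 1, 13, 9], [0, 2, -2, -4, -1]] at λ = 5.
We seek v_1 ∈ ker((A - 5I)^2) \ ker(A - 5I), then set v_{i+1} = (A - 5I) v_i.

One such chain is v_1 = [[0, 0, 1, 0, 0]]^T, v_2 = [[0, -1, 3, 1, -2]]^T. Check: (A - 5I) v_2 = [[0, 0, 0, 0, 0]]^T = 0.

v_1 = [[0, 0, 1, 0, 0]]^T, v_2 = [[0, -1, 3, 1, -2]]^T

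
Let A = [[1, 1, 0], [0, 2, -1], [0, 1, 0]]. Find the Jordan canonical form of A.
J = [[1, 1, 0], [0, 1, 1], [0, 0, 1]]

The characteristic polynomial is det(xI - A) = (x - 1)^3, so the eigenvalues are 1 (algebraic multiplicity 3).

For λ = 1: rank(A - I) = 2, rank((A - I)^2) = 1, rank((A - I)^3) = 0. The eigenspace has dimension 3 - 2 = 1, so there is 1 Jordan block; the rank sequence gives block sizes [3].

Assembling the blocks gives the Jordan form J above.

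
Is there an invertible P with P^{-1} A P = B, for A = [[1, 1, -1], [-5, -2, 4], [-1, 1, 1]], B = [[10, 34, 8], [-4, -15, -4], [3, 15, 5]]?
Yes.

Two matrices over a field are similar if and only if they have the same invariant factors.

Both A and B have characteristic polynomial (x - 2)(x + 1)^2 and minimal polynomial (x - 2)(x + 1)^2. Computing further, both have invariant factors (x - 2)(x + 1)^2. Hence A and B are similar.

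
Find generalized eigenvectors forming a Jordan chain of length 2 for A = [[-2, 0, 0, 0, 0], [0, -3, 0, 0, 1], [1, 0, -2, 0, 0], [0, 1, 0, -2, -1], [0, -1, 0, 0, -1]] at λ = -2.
v_1 = [[0, 1, 0, 0, 0]]^T, v_2 = [[0, -1, 0, 1, -1]]^T

We seek v_1 ∈ ker((A + 2I)^2) \ ker(A + 2I), then set v_{i+1} = (A + 2I) v_i.

One such chain is v_1 = [[0, 1, 0, 0, 0]]^T, v_2 = [[0, -1, 0, 1, -1]]^T. Check: (A + 2I) v_2 = [[0, 0, 0, 0, 0]]^T = 0.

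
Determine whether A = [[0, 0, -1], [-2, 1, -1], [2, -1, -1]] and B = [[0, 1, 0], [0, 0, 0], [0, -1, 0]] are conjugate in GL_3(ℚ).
No.

Both have characteristic polynomial x^3, but the minimal polynomial of A is x^3 while the minimal polynomial of B is x^2. The minimal polynomial is a similarity invariant, so A and B are not similar.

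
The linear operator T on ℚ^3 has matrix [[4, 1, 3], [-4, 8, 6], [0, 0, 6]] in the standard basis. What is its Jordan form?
J = [[6, 1, 0], [0, 6, 0], [0, 0, 6]]

The characteristic polynomial is det(xI - A) = (x - 6)^3, so the eigenvalues are 6 (algebraic multiplicity 3).

For λ = 6: rank(A - 6I) = 1, rank((A - 6I)^2) = 0. The eigenspace has dimension 3 - 1 = 2, so there are 2 Jordan blocks; the rank sequence gives block sizes [2, 1].

Assembling the blocks gives the Jordan form J above.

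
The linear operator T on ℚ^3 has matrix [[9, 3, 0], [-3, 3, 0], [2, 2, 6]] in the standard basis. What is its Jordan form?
J = [[6, 1, 0], [0, 6, 0], [0, 0, 6]]

The characteristic polynomial is det(xI - A) = (x - 6)^3, so the eigenvalues are 6 (algebraic multiplicity 3).

For λ = 6: rank(A - 6I) = 1, rank((A - 6I)^2) = 0. The eigenspace has dimension 3 - 1 = 2, so there are 2 Jordan blocks; the rank sequence gives block sizes [2, 1].

Assembling the blocks gives the Jordan form J above.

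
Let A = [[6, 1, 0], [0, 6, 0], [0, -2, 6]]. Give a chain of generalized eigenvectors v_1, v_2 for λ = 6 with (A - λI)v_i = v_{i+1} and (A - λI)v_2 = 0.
v_1 = [[-1, 1, 3]]^T, v_2 = [[1, 0, -2]]^T

We seek v_1 ∈ ker((A - 6I)^2) \ ker(A - 6I), then set v_{i+1} = (A - 6I) v_i.

One such chain is v_1 = [[-1, 1, 3]]^T, v_2 = [[1, 0, -2]]^T. Check: (A - 6I) v_2 = [[0, 0, 0]]^T = 0.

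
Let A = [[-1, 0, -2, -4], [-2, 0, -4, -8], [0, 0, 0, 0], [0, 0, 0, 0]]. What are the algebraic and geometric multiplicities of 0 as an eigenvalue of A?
algebraic multiplicity 3, geometric multiplicity 3

The characteristic polynomial is x^3(x + 1), so the factor x appears with exponent 3: the algebraic multiplicity is 3.

rank(A) = 1, so the eigenspace has dimension 4 - 1 = 3: the geometric multiplicity is 3.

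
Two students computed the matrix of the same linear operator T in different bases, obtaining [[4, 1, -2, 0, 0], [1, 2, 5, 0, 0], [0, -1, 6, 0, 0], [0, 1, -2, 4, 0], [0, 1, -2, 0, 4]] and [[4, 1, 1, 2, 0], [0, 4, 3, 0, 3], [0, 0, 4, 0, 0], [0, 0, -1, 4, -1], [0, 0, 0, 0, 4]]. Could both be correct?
Yes.

Two matrices over a field are similar if and only if they have the same invariant factors.

Both A and B have characteristic polynomial (x - 4)^5 and minimal polynomial (x - 4)^3. Computing further, both have invariant factors x - 4, x - 4, (x - 4)^3. Hence A and B are similar.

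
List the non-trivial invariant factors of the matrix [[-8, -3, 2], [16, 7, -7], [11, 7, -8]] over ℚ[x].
(x + 3)^3

The Jordan structure of A has elementary divisors (x + 3)^3. Arranging the block sizes at each eigenvalue in decreasing order and taking row products gives the invariant factors.

Invariant factors (smallest first, each dividing the next): (x + 3)^3.

Check: the last factor (x + 3)^3 is the minimal polynomial, and the product (x + 3)^3 is the characteristic polynomial.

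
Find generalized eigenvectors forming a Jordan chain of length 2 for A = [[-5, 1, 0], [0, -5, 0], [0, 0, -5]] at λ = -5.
We seek v_1 ∈ ker((A + 5I)^2) \ ker(A + 5I), then set v_{i+1} = (A + 5I) v_i.

One such chain is v_1 = [[-3, 1, -1]]^T, v_2 = [[1, 0, 0]]^T. Check: (A + 5I) v_2 = [[0, 0, 0]]^T = 0.

v_1 = [[-3, 1, -1]]^T, v_2 = [[1, 0, 0]]^T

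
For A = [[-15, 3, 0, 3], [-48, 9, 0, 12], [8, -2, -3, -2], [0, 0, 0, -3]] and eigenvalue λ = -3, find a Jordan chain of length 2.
We seek v_1 ∈ ker((A + 3I)^2) \ ker(A + 3I), then set v_{i+1} = (A + 3I) v_i.

One such chain is v_1 = [[-1, -3, 0, 0]]^T, v_2 = [[3, 12, -2, 0]]^T. Check: (A + 3I) v_2 = [[0, 0, 0, 0]]^T = 0.

v_1 = [[-1, -3, 0, 0]]^T, v_2 = [[3, 12, -2, 0]]^T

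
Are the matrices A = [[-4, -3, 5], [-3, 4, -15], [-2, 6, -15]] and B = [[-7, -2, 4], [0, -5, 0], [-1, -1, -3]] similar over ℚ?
Two matrices over a field are similar if and only if they have the same invariant factors.

Both A and B have characteristic polynomial (x + 5)^3 and minimal polynomial (x + 5)^2. Computing further, both have invariant factors x + 5, (x + 5)^2. Hence A and B are similar.

Yes.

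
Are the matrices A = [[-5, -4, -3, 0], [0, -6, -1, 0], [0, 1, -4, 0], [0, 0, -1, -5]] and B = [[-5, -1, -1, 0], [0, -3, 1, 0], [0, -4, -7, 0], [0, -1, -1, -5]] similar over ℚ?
Yes.

Two matrices over a field are similar if and only if they have the same invariant factors.

Both A and B have characteristic polynomial (x + 5)^4 and minimal polynomial (x + 5)^3. Computing further, both have invariant factors x + 5, (x + 5)^3. Hence A and B are similar.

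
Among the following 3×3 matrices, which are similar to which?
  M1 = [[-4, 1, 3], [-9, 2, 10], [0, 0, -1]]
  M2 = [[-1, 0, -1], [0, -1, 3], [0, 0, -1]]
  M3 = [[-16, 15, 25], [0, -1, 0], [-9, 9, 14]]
Characteristic polynomials: χ_{M1} = (x + 1)^3, χ_{M2} = (x + 1)^3, χ_{M3} = (x + 1)^3.

{M1}: invariant factors (x + 1)^3.

{M2, M3}: invariant factors x + 1, (x + 1)^2.

Matrices are similar if and only if their invariant-factor lists agree; the partition into similarity classes is {M1}, {M2, M3}.

2 classes: {M1}, {M2, M3}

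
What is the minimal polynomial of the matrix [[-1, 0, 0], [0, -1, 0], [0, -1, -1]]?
The characteristic polynomial factors as (x + 1)^3. The minimal polynomial is ∏(x - λ)^{k_λ} where k_λ is the size of the largest Jordan block at λ.

For λ = -1: rank(A + I) = 1, and the largest Jordan block has size 2 (the smallest k with rank((A + I)^k) = rank((A + I)^(k+1))).

So m_A(x) = (x + 1)^2.

m_A(x) = (x + 1)^2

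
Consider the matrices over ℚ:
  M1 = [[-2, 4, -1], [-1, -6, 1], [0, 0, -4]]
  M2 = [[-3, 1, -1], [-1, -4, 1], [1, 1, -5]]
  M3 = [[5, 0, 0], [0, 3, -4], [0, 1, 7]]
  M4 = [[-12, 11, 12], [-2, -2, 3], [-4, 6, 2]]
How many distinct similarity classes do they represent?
2 classes: {M1, M2, M4}, {M3}

Characteristic polynomials: χ_{M1} = (x + 4)^3, χ_{M2} = (x + 4)^3, χ_{M3} = (x - 5)^3, χ_{M4} = (x + 4)^3.

{M1, M2, M4}: invariant factors (x + 4)^3.

{M3}: invariant factors x - 5, (x - 5)^2.

Matrices are similar if and only if their invariant-factor lists agree; the partition into similarity classes is {M1, M2, M4}, {M3}.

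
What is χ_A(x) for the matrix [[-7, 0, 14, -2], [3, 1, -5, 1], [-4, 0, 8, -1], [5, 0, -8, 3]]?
xI - A = [[x + 7, 0, -14, 2], [-3, x - 1, 5, -1], [4, 0, x - 8, 1], [-5, 0, 8, x - 3]].

Expanding det(xI - A) along the first row:
det(xI - A) = + (x + 7)·det([[x - 1, 5, -1], [0, x - 8, 1], [0, 8, x - 3]]) - (0)·det([[-3, 5, -1], [4, x - 8, 1], [-5, 8, x - 3]]) + (-14)·det([[-3, x - 1, -1], [4, 0, 1], [-5, 0, x - 3]]) - (2)·det([[-3, x - 1, 5], [4, 0, x - 8], [-5, 0, 8]]).

Evaluating gives χ_A(x) = x^4 - 5x^3 + 9x^2 - 7x + 2 = (x - 2)(x - 1)^3.

χ_A(x) = (x - 2)(x - 1)^3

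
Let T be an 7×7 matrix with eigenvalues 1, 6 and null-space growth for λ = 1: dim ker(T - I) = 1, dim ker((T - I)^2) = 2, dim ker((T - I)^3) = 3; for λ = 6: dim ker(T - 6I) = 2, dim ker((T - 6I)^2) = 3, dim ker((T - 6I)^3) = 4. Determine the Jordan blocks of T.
Jordan blocks: (1, 3), (6, 3), (6, 1)

λ = 1: successive nullity increments [1, 1, 1] count blocks of size ≥ k; block sizes are [3].
λ = 6: successive nullity increments [2, 1, 1] count blocks of size ≥ k; block sizes are [3, 1].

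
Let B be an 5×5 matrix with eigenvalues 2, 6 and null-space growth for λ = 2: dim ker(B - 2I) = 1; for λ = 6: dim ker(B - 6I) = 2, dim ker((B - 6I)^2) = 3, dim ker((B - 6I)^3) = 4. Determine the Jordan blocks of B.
Jordan blocks: (2, 1), (6, 3), (6, 1)

λ = 2: successive nullity increments [1] count blocks of size ≥ k; block sizes are [1].
λ = 6: successive nullity increments [2, 1, 1] count blocks of size ≥ k; block sizes are [3, 1].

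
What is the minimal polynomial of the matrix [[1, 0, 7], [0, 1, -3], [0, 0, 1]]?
The characteristic polynomial factors as (x - 1)^3. The minimal polynomial is ∏(x - λ)^{k_λ} where k_λ is the size of the largest Jordan block at λ.

For λ = 1: rank(A - I) = 1, and the largest Jordan block has size 2 (the smallest k with rank((A - I)^k) = rank((A - I)^(k+1))).

So m_A(x) = (x - 1)^2.

m_A(x) = (x - 1)^2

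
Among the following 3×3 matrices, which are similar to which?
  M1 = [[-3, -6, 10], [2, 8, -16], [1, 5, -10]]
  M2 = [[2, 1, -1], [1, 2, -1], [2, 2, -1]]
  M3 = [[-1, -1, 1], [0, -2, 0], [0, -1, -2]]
Characteristic polynomials: χ_{M1} = (x + 1)(x + 2)^2, χ_{M2} = (x - 1)^3, χ_{M3} = (x + 1)(x + 2)^2.

{M1, M3}: invariant factors (x + 1)(x + 2)^2.

{M2}: invariant factors x - 1, (x - 1)^2.

Matrices are similar if and only if their invariant-factor lists agree; the partition into similarity classes is {M1, M3}, {M2}.

2 classes: {M1, M3}, {M2}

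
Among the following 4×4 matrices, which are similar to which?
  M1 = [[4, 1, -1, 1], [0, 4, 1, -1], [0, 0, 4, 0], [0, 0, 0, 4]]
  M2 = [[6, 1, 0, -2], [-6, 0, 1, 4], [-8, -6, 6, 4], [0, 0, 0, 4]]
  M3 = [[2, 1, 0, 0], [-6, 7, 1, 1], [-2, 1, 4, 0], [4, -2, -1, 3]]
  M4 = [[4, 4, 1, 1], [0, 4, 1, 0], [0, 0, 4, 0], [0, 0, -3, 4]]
Characteristic polynomials: χ_{M1} = (x - 4)^4, χ_{M2} = (x - 4)^4, χ_{M3} = (x - 4)^4, χ_{M4} = (x - 4)^4.

{M1, M2, M3, M4}: invariant factors x - 4, (x - 4)^3.

Matrices are similar if and only if their invariant-factor lists agree; the partition into similarity classes is {M1, M2, M3, M4}.

1 class: {M1, M2, M3, M4}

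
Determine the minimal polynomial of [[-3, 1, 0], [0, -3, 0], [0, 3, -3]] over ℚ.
m_A(x) = (x + 3)^2

The characteristic polynomial factors as (x + 3)^3. The minimal polynomial is ∏(x - λ)^{k_λ} where k_λ is the size of the largest Jordan block at λ.

For λ = -3: rank(A + 3I) = 1, and the largest Jordan block has size 2 (the smallest k with rank((A + 3I)^k) = rank((A + 3I)^(k+1))).

So m_A(x) = (x + 3)^2.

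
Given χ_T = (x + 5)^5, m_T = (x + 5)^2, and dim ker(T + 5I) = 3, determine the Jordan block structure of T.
Jordan blocks: (-5, 2), (-5, 2), (-5, 1)

λ = -5: algebraic multiplicity 5 (exponent in χ_T), largest block size 2 (exponent in m_T), 3 blocks (geometric multiplicity). These force block sizes [2, 2, 1].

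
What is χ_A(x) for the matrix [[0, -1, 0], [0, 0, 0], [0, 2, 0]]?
χ_A(x) = x^3

xI - A = [[x, 1, 0], [0, x, 0], [0, -2, x]].

Expanding det(xI - A) along the first row:
det(xI - A) = + (x)·det([[x, 0], [-2, x]]) - (1)·det([[0, 0], [0, x]]) + (0)·det([[0, x], [0, -2]]).

Evaluating gives χ_A(x) = x^3.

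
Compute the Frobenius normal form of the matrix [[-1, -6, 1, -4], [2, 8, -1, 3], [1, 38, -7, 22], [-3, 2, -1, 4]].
R = [[0, 4, 0, 0], [1, 2, 0, 0], [0, 0, 0, 4], [0, 0, 1, 2]]

The invariant factors of A (the non-unit diagonal entries of the Smith normal form of xI - A over ℚ[x]) are x^2 - 2x - 4, x^2 - 2x - 4, each dividing the next. The characteristic polynomial is their product, (x^2 - 2x - 4)^2.

The rational canonical form is the block-diagonal matrix of companion matrices C(f_i):
R = [[0, 4, 0, 0], [1, 2, 0, 0], [0, 0, 0, 4], [0, 0, 1, 2]].

Note the characteristic polynomial does not split into linear factors over ℚ, so A has no Jordan form over ℚ; the rational canonical form exists over any field.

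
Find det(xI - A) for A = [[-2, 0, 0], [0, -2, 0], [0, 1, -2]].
χ_A(x) = (x + 2)^3

xI - A = [[x + 2, 0, 0], [0, x + 2, 0], [0, -1, x + 2]].

Expanding det(xI - A) along the first row:
det(xI - A) = + (x + 2)·det([[x + 2, 0], [-1, x + 2]]) - (0)·det([[0, 0], [0, x + 2]]) + (0)·det([[0, x + 2], [0, -1]]).

Evaluating gives χ_A(x) = x^3 + 6x^2 + 12x + 8 = (x + 2)^3.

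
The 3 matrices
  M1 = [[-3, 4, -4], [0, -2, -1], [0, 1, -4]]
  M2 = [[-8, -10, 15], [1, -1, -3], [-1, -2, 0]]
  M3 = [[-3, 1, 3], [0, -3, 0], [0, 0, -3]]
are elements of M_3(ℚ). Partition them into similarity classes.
1 class: {M1, M2, M3}

Characteristic polynomials: χ_{M1} = (x + 3)^3, χ_{M2} = (x + 3)^3, χ_{M3} = (x + 3)^3.

{M1, M2, M3}: invariant factors x + 3, (x + 3)^2.

Matrices are similar if and only if their invariant-factor lists agree; the partition into similarity classes is {M1, M2, M3}.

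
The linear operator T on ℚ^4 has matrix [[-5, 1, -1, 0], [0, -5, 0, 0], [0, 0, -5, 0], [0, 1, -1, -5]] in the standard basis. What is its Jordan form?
The characteristic polynomial is det(xI - A) = (x + 5)^4, so the eigenvalues are -5 (algebraic multiplicity 4).

For λ = -5: rank(A + 5I) = 1, rank((A + 5I)^2) = 0. The eigenspace has dimension 4 - 1 = 3, so there are 3 Jordan blocks; the rank sequence gives block sizes [2, 1, 1].

Assembling the blocks gives the Jordan form J above.

J = [[-5, 1, 0, 0], [0, -5, 0, 0], [0, 0, -5, 0], [0, 0, 0, -5]]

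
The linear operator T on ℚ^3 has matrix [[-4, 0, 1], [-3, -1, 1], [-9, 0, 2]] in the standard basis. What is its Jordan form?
The characteristic polynomial is det(xI - A) = (x + 1)^3, so the eigenvalues are -1 (algebraic multiplicity 3).

For λ = -1: rank(A + I) = 1, rank((A + I)^2) = 0. The eigenspace has dimension 3 - 1 = 2, so there are 2 Jordan blocks; the rank sequence gives block sizes [2, 1].

Assembling the blocks gives the Jordan form J above.

J = [[-1, 1, 0], [0, -1, 0], [0, 0, -1]]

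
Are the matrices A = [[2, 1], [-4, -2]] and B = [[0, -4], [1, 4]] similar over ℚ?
No.

trace(A) = 0 but trace(B) = 4. The trace is a similarity invariant, so A and B are not similar.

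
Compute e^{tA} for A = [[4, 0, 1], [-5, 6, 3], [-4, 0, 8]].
A has Jordan form J = [[6, 1, 0], [0, 6, 1], [0, 0, 6]] with A = PJP^{-1}, so e^{tA} = P e^{tJ} P^{-1}.

For a Jordan block J_k(λ), e^{tJ_k(λ)} = e^{λt} · (I + tN + t^2 N^2/2! + ... + t^{k-1} N^{k-1}/(k-1)!) where N is the nilpotent superdiagonal part.

Assembling the blocks and conjugating back gives the entries of e^{tA} as shown above.

e^{tA} = [[(1 - 2*t)*e^{6*t}, 0, t*e^{6*t}], [t*(-t - 5)*e^{6*t}, e^{6*t}, t*(t + 6)*e^{6*t}/2], [-4*t*e^{6*t}, 0, (2*t + 1)*e^{6*t}]]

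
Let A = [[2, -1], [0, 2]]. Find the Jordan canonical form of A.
J = [[2, 1], [0, 2]]

The characteristic polynomial is det(xI - A) = (x - 2)^2, so the eigenvalues are 2 (algebraic multiplicity 2).

For λ = 2: rank(A - 2I) = 1, rank((A - 2I)^2) = 0. The eigenspace has dimension 2 - 1 = 1, so there is 1 Jordan block; the rank sequence gives block sizes [2].

Assembling the blocks gives the Jordan form J above.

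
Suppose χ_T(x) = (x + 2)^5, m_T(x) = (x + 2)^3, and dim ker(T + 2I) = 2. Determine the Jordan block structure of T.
Jordan blocks: (-2, 3), (-2, 2)

λ = -2: algebraic multiplicity 5 (exponent in χ_T), largest block size 3 (exponent in m_T), 2 blocks (geometric multiplicity). These force block sizes [3, 2].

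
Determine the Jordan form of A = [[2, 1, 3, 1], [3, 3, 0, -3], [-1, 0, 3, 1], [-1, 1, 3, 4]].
The characteristic polynomial is det(xI - A) = (x - 3)^4, so the eigenvalues are 3 (algebraic multiplicity 4).

For λ = 3: rank(A - 3I) = 2, rank((A - 3I)^2) = 0. The eigenspace has dimension 4 - 2 = 2, so there are 2 Jordan blocks; the rank sequence gives block sizes [2, 2].

Assembling the blocks gives the Jordan form J above.

J = [[3, 1, 0, 0], [0, 3, 0, 0], [0, 0, 3, 1], [0, 0, 0, 3]]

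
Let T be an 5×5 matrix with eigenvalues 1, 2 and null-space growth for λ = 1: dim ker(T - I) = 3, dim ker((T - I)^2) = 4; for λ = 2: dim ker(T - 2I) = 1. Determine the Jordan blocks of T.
Jordan blocks: (1, 2), (1, 1), (1, 1), (2, 1)

λ = 1: successive nullity increments [3, 1] count blocks of size ≥ k; block sizes are [2, 1, 1].
λ = 2: successive nullity increments [1] count blocks of size ≥ k; block sizes are [1].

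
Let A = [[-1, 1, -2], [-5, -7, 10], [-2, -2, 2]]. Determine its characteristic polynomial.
χ_A(x) = (x + 2)^3

xI - A = [[x + 1, -1, 2], [5, x + 7, -10], [2, 2, x - 2]].

Expanding det(xI - A) along the first row:
det(xI - A) = + (x + 1)·det([[x + 7, -10], [2, x - 2]]) - (-1)·det([[5, -10], [2, x - 2]]) + (2)·det([[5, x + 7], [2, 2]]).

Evaluating gives χ_A(x) = x^3 + 6x^2 + 12x + 8 = (x + 2)^3.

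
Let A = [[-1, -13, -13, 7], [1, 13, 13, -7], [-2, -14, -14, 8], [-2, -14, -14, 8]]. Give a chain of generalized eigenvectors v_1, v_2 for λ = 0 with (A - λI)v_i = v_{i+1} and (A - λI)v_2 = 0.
v_1 = [[2, -1, 2, 2]]^T, v_2 = [[-1, 1, -2, -2]]^T

We seek v_1 ∈ ker(A^2) \ ker(A), then set v_{i+1} = A v_i.

One such chain is v_1 = [[2, -1, 2, 2]]^T, v_2 = [[-1, 1, -2, -2]]^T. Check: A v_2 = [[0, 0, 0, 0]]^T = 0.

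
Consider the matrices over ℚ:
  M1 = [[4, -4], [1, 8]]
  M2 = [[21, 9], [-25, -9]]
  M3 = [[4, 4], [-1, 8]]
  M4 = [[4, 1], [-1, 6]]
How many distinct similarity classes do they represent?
2 classes: {M1, M2, M3}, {M4}

Characteristic polynomials: χ_{M1} = (x - 6)^2, χ_{M2} = (x - 6)^2, χ_{M3} = (x - 6)^2, χ_{M4} = (x - 5)^2.

{M1, M2, M3}: invariant factors (x - 6)^2.

{M4}: invariant factors (x - 5)^2.

Matrices are similar if and only if their invariant-factor lists agree; the partition into similarity classes is {M1, M2, M3}, {M4}.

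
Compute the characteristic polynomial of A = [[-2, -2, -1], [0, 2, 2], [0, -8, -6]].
xI - A = [[x + 2, 2, 1], [0, x - 2, -2], [0, 8, x + 6]].

Expanding det(xI - A) along the first row:
det(xI - A) = + (x + 2)·det([[x - 2, -2], [8, x + 6]]) - (2)·det([[0, -2], [0, x + 6]]) + (1)·det([[0, x - 2], [0, 8]]).

Evaluating gives χ_A(x) = x^3 + 6x^2 + 12x + 8 = (x + 2)^3.

χ_A(x) = (x + 2)^3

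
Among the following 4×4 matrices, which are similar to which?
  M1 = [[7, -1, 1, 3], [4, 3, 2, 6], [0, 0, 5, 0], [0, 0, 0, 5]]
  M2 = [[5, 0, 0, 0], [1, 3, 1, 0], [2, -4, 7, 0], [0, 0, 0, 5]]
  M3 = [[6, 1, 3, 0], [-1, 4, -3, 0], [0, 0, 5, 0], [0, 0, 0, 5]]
Characteristic polynomials: χ_{M1} = (x - 5)^4, χ_{M2} = (x - 5)^4, χ_{M3} = (x - 5)^4.

{M1, M2, M3}: invariant factors x - 5, x - 5, (x - 5)^2.

Matrices are similar if and only if their invariant-factor lists agree; the partition into similarity classes is {M1, M2, M3}.

1 class: {M1, M2, M3}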